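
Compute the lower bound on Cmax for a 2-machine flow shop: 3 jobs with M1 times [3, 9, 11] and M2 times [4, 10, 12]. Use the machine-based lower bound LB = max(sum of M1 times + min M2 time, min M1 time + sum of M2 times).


LB1 = sum(M1 times) + min(M2 times) = 23 + 4 = 27
LB2 = min(M1 times) + sum(M2 times) = 3 + 26 = 29
Lower bound = max(LB1, LB2) = max(27, 29) = 29

29


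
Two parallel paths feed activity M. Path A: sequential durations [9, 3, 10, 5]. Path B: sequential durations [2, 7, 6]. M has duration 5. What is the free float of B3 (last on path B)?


ES(B3) = sum of predecessors on chain B = 9
EF(B3) = ES + duration = 9 + 6 = 15
Successor of B3 is M. ES(M) = max(sum(A), sum(B)) = max(27, 15) = 27
Free float = ES(successor) - EF(current) = 27 - 15 = 12

12


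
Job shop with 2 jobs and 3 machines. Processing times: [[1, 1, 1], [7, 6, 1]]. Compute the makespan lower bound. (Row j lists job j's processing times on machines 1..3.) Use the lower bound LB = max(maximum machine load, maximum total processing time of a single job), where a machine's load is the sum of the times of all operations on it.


Machine loads:
  Machine 1: 1 + 7 = 8
  Machine 2: 1 + 6 = 7
  Machine 3: 1 + 1 = 2
Max machine load = 8
Job totals:
  Job 1: 3
  Job 2: 14
Max job total = 14
Lower bound = max(8, 14) = 14

14


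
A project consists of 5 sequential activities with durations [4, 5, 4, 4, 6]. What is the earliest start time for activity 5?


Activity 5 starts after activities 1 through 4 complete.
Predecessor durations: [4, 5, 4, 4]
ES = 4 + 5 + 4 + 4 = 17

17


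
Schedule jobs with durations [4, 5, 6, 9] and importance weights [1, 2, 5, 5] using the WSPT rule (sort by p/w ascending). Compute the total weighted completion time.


Compute p/w ratios and sort ascending (WSPT): [(6, 5), (9, 5), (5, 2), (4, 1)]
Compute weighted completion times:
  Job (p=6,w=5): C=6, w*C=5*6=30
  Job (p=9,w=5): C=15, w*C=5*15=75
  Job (p=5,w=2): C=20, w*C=2*20=40
  Job (p=4,w=1): C=24, w*C=1*24=24
Total weighted completion time = 169

169


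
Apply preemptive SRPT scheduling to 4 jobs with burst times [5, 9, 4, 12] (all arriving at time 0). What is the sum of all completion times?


Since all jobs arrive at t=0, SRPT equals SPT ordering.
SPT order: [4, 5, 9, 12]
Completion times:
  Job 1: p=4, C=4
  Job 2: p=5, C=9
  Job 3: p=9, C=18
  Job 4: p=12, C=30
Total completion time = 4 + 9 + 18 + 30 = 61

61


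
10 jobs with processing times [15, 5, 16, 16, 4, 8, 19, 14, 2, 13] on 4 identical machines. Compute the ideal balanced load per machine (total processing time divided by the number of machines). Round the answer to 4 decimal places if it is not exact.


Total processing time = 15 + 5 + 16 + 16 + 4 + 8 + 19 + 14 + 2 + 13 = 112
Number of machines = 4
Ideal balanced load = 112 / 4 = 28.0

28.0


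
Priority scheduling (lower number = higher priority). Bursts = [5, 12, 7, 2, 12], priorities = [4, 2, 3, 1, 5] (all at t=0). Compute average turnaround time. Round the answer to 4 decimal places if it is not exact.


Sort by priority (ascending = highest first):
Order: [(1, 2), (2, 12), (3, 7), (4, 5), (5, 12)]
Completion times:
  Priority 1, burst=2, C=2
  Priority 2, burst=12, C=14
  Priority 3, burst=7, C=21
  Priority 4, burst=5, C=26
  Priority 5, burst=12, C=38
Average turnaround = 101/5 = 20.2

20.2


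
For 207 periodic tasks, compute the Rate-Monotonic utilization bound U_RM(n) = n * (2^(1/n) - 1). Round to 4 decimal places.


Compute 2^(1/207) = 1.0033541497
Subtract 1: 1.0033541497 - 1 = 0.0033541497
Multiply by n: 207 * 0.0033541497 = 0.6943089879
Round to 4 dp: 0.6943

0.6943


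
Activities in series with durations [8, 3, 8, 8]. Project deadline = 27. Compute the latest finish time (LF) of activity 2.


LF(activity 2) = deadline - sum of successor durations
Successors: activities 3 through 4 with durations [8, 8]
Sum of successor durations = 16
LF = 27 - 16 = 11

11


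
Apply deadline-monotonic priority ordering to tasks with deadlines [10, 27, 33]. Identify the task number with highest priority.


Sort tasks by relative deadline (ascending):
  Task 1: deadline = 10
  Task 2: deadline = 27
  Task 3: deadline = 33
Priority order (highest first): [1, 2, 3]
Highest priority task = 1

1


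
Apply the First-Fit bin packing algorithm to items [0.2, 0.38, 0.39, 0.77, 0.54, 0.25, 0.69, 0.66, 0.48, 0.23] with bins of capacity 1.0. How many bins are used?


Place items sequentially using First-Fit:
  Item 0.2 -> new Bin 1
  Item 0.38 -> Bin 1 (now 0.58)
  Item 0.39 -> Bin 1 (now 0.97)
  Item 0.77 -> new Bin 2
  Item 0.54 -> new Bin 3
  Item 0.25 -> Bin 3 (now 0.79)
  Item 0.69 -> new Bin 4
  Item 0.66 -> new Bin 5
  Item 0.48 -> new Bin 6
  Item 0.23 -> Bin 2 (now 1.0)
Total bins used = 6

6


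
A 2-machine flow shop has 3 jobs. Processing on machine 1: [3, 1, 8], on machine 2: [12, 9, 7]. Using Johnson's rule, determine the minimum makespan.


Apply Johnson's rule:
  Group 1 (a <= b): [(2, 1, 9), (1, 3, 12)]
  Group 2 (a > b): [(3, 8, 7)]
Optimal job order: [2, 1, 3]
Schedule:
  Job 2: M1 done at 1, M2 done at 10
  Job 1: M1 done at 4, M2 done at 22
  Job 3: M1 done at 12, M2 done at 29
Makespan = 29

29


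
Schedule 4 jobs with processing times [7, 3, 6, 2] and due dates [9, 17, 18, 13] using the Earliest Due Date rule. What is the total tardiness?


Sort by due date (EDD order): [(7, 9), (2, 13), (3, 17), (6, 18)]
Compute completion times and tardiness:
  Job 1: p=7, d=9, C=7, tardiness=max(0,7-9)=0
  Job 2: p=2, d=13, C=9, tardiness=max(0,9-13)=0
  Job 3: p=3, d=17, C=12, tardiness=max(0,12-17)=0
  Job 4: p=6, d=18, C=18, tardiness=max(0,18-18)=0
Total tardiness = 0

0


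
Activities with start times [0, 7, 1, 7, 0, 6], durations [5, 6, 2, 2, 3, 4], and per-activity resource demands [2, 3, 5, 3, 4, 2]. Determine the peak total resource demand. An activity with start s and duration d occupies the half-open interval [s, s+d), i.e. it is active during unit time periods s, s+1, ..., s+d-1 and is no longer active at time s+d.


Each activity i is active on [start_i, start_i + duration_i).
Compute total resource usage per time slot:
  t=0: active resources = [2, 4], total = 6
  t=1: active resources = [2, 5, 4], total = 11
  t=2: active resources = [2, 5, 4], total = 11
  t=3: active resources = [2], total = 2
  t=4: active resources = [2], total = 2
  t=5: active resources = [], total = 0
  t=6: active resources = [2], total = 2
  t=7: active resources = [3, 3, 2], total = 8
  t=8: active resources = [3, 3, 2], total = 8
  t=9: active resources = [3, 2], total = 5
  t=10: active resources = [3], total = 3
  t=11: active resources = [3], total = 3
  t=12: active resources = [3], total = 3
Peak resource demand = 11

11


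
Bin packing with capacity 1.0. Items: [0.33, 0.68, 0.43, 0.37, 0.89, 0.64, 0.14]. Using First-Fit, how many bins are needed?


Place items sequentially using First-Fit:
  Item 0.33 -> new Bin 1
  Item 0.68 -> new Bin 2
  Item 0.43 -> Bin 1 (now 0.76)
  Item 0.37 -> new Bin 3
  Item 0.89 -> new Bin 4
  Item 0.64 -> new Bin 5
  Item 0.14 -> Bin 1 (now 0.9)
Total bins used = 5

5


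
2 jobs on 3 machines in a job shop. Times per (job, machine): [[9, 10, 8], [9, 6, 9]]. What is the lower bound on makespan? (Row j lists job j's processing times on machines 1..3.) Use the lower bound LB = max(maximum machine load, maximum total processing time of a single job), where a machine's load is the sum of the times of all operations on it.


Machine loads:
  Machine 1: 9 + 9 = 18
  Machine 2: 10 + 6 = 16
  Machine 3: 8 + 9 = 17
Max machine load = 18
Job totals:
  Job 1: 27
  Job 2: 24
Max job total = 27
Lower bound = max(18, 27) = 27

27


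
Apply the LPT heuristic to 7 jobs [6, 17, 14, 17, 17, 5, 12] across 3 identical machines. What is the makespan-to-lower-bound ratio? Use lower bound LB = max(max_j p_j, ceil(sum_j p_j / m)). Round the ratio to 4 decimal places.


LPT order: [17, 17, 17, 14, 12, 6, 5]
Machine loads after assignment: [31, 29, 28]
LPT makespan = 31
Lower bound = max(max_job, ceil(total/3)) = max(17, 30) = 30
Ratio = 31 / 30 = 1.0333

1.0333


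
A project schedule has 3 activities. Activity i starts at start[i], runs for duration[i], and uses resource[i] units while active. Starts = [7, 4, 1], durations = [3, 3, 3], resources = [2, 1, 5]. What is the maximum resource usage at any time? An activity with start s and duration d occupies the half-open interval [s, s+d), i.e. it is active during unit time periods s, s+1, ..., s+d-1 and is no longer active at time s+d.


Each activity i is active on [start_i, start_i + duration_i).
Compute total resource usage per time slot:
  t=0: active resources = [], total = 0
  t=1: active resources = [5], total = 5
  t=2: active resources = [5], total = 5
  t=3: active resources = [5], total = 5
  t=4: active resources = [1], total = 1
  t=5: active resources = [1], total = 1
  t=6: active resources = [1], total = 1
  t=7: active resources = [2], total = 2
  t=8: active resources = [2], total = 2
  t=9: active resources = [2], total = 2
Peak resource demand = 5

5


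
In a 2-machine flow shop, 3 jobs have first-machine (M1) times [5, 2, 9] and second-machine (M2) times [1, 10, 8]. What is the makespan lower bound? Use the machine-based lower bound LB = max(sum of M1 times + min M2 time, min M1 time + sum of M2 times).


LB1 = sum(M1 times) + min(M2 times) = 16 + 1 = 17
LB2 = min(M1 times) + sum(M2 times) = 2 + 19 = 21
Lower bound = max(LB1, LB2) = max(17, 21) = 21

21


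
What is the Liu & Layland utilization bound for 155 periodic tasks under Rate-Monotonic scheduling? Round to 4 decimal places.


Compute 2^(1/155) = 1.0044819312
Subtract 1: 1.0044819312 - 1 = 0.0044819312
Multiply by n: 155 * 0.0044819312 = 0.6946993360
Round to 4 dp: 0.6947

0.6947


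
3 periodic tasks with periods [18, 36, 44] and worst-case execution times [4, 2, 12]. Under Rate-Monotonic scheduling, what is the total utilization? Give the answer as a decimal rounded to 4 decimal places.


Compute individual utilizations (exact fractions):
  Task 1: C/T = 4/18 = 2/9 (approx. 0.2222)
  Task 2: C/T = 2/36 = 1/18 (approx. 0.0556)
  Task 3: C/T = 12/44 = 3/11 (approx. 0.2727)
Total utilization U = 2/9 + 1/18 + 3/11 = 109/198
Rounded to 4 decimal places: U = 0.5505
RM (Liu & Layland) bound for 3 tasks = 0.779763; compare with U = 109/198 (approx. 0.550505)
U <= bound, so schedulable by RM sufficient condition.

0.5505


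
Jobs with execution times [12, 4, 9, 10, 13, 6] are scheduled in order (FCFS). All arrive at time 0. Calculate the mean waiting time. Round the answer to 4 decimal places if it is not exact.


FCFS order (as given): [12, 4, 9, 10, 13, 6]
Waiting times:
  Job 1: wait = 0
  Job 2: wait = 12
  Job 3: wait = 16
  Job 4: wait = 25
  Job 5: wait = 35
  Job 6: wait = 48
Sum of waiting times = 136
Average waiting time = 136/6 = 22.6667

22.6667


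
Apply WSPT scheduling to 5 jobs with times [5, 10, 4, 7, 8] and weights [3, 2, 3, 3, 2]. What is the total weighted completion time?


Compute p/w ratios and sort ascending (WSPT): [(4, 3), (5, 3), (7, 3), (8, 2), (10, 2)]
Compute weighted completion times:
  Job (p=4,w=3): C=4, w*C=3*4=12
  Job (p=5,w=3): C=9, w*C=3*9=27
  Job (p=7,w=3): C=16, w*C=3*16=48
  Job (p=8,w=2): C=24, w*C=2*24=48
  Job (p=10,w=2): C=34, w*C=2*34=68
Total weighted completion time = 203

203


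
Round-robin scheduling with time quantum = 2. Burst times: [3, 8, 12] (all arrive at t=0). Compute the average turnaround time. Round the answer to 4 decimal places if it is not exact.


Time quantum = 2
Execution trace:
  J1 runs 2 units, time = 2
  J2 runs 2 units, time = 4
  J3 runs 2 units, time = 6
  J1 runs 1 units, time = 7
  J2 runs 2 units, time = 9
  J3 runs 2 units, time = 11
  J2 runs 2 units, time = 13
  J3 runs 2 units, time = 15
  J2 runs 2 units, time = 17
  J3 runs 2 units, time = 19
  J3 runs 2 units, time = 21
  J3 runs 2 units, time = 23
Finish times: [7, 17, 23]
Average turnaround = 47/3 = 15.6667

15.6667


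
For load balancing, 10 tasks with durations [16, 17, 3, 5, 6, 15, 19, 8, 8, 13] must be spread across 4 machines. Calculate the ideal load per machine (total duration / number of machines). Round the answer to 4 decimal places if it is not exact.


Total processing time = 16 + 17 + 3 + 5 + 6 + 15 + 19 + 8 + 8 + 13 = 110
Number of machines = 4
Ideal balanced load = 110 / 4 = 27.5

27.5


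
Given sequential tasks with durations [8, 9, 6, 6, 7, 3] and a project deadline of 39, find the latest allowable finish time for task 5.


LF(activity 5) = deadline - sum of successor durations
Successors: activities 6 through 6 with durations [3]
Sum of successor durations = 3
LF = 39 - 3 = 36

36


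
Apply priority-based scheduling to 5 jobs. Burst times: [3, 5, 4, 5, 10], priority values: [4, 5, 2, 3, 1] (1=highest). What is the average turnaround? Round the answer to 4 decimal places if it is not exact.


Sort by priority (ascending = highest first):
Order: [(1, 10), (2, 4), (3, 5), (4, 3), (5, 5)]
Completion times:
  Priority 1, burst=10, C=10
  Priority 2, burst=4, C=14
  Priority 3, burst=5, C=19
  Priority 4, burst=3, C=22
  Priority 5, burst=5, C=27
Average turnaround = 92/5 = 18.4

18.4


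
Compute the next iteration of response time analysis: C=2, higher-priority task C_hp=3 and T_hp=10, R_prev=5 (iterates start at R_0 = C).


R_next = C + ceil(R_prev / T_hp) * C_hp
ceil(5 / 10) = ceil(0.5) = 1
Interference = 1 * 3 = 3
R_next = 2 + 3 = 5
R_next = R_prev, so the iteration has converged (response time = 5).

5


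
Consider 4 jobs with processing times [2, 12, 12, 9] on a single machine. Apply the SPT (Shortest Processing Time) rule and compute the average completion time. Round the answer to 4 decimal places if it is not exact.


Sort jobs by processing time (SPT order): [2, 9, 12, 12]
Compute completion times sequentially:
  Job 1: processing = 2, completes at 2
  Job 2: processing = 9, completes at 11
  Job 3: processing = 12, completes at 23
  Job 4: processing = 12, completes at 35
Sum of completion times = 71
Average completion time = 71/4 = 17.75

17.75


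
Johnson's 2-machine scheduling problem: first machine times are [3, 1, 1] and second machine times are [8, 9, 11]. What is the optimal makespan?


Apply Johnson's rule:
  Group 1 (a <= b): [(2, 1, 9), (3, 1, 11), (1, 3, 8)]
  Group 2 (a > b): []
Optimal job order: [2, 3, 1]
Schedule:
  Job 2: M1 done at 1, M2 done at 10
  Job 3: M1 done at 2, M2 done at 21
  Job 1: M1 done at 5, M2 done at 29
Makespan = 29

29


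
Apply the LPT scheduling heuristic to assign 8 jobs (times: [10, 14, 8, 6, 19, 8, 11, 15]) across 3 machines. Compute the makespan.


Sort jobs in decreasing order (LPT): [19, 15, 14, 11, 10, 8, 8, 6]
Assign each job to the least loaded machine:
  Machine 1: jobs [19, 8], load = 27
  Machine 2: jobs [15, 10, 8], load = 33
  Machine 3: jobs [14, 11, 6], load = 31
Makespan = max load = 33

33


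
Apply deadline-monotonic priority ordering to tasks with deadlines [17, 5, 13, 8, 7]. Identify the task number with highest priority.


Sort tasks by relative deadline (ascending):
  Task 2: deadline = 5
  Task 5: deadline = 7
  Task 4: deadline = 8
  Task 3: deadline = 13
  Task 1: deadline = 17
Priority order (highest first): [2, 5, 4, 3, 1]
Highest priority task = 2

2


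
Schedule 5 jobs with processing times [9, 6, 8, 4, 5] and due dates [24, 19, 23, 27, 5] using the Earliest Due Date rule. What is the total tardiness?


Sort by due date (EDD order): [(5, 5), (6, 19), (8, 23), (9, 24), (4, 27)]
Compute completion times and tardiness:
  Job 1: p=5, d=5, C=5, tardiness=max(0,5-5)=0
  Job 2: p=6, d=19, C=11, tardiness=max(0,11-19)=0
  Job 3: p=8, d=23, C=19, tardiness=max(0,19-23)=0
  Job 4: p=9, d=24, C=28, tardiness=max(0,28-24)=4
  Job 5: p=4, d=27, C=32, tardiness=max(0,32-27)=5
Total tardiness = 9

9


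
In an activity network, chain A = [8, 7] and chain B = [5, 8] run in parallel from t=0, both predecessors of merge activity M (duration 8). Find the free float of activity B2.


ES(B2) = sum of predecessors on chain B = 5
EF(B2) = ES + duration = 5 + 8 = 13
Successor of B2 is M. ES(M) = max(sum(A), sum(B)) = max(15, 13) = 15
Free float = ES(successor) - EF(current) = 15 - 13 = 2

2


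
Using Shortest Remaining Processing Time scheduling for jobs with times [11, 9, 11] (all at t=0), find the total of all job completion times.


Since all jobs arrive at t=0, SRPT equals SPT ordering.
SPT order: [9, 11, 11]
Completion times:
  Job 1: p=9, C=9
  Job 2: p=11, C=20
  Job 3: p=11, C=31
Total completion time = 9 + 20 + 31 = 60

60


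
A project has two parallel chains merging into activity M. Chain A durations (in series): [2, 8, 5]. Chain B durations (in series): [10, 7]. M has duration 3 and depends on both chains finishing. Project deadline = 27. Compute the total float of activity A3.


Forward pass: ES(A3) = sum of predecessors on chain A = 10
EF = ES + duration = 10 + 5 = 15
Backward pass: LF(M) = deadline = 27; LS(M) = 27 - 3 = 24
LF(A3) = LS(M) - sum(successors on chain A) = 24 - 0 = 24
LS = LF - duration = 24 - 5 = 19
Total float = LS - ES = 19 - 10 = 9

9


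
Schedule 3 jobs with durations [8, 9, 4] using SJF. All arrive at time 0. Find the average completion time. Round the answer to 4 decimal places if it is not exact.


SJF order (ascending): [4, 8, 9]
Completion times:
  Job 1: burst=4, C=4
  Job 2: burst=8, C=12
  Job 3: burst=9, C=21
Average completion = 37/3 = 12.3333

12.3333


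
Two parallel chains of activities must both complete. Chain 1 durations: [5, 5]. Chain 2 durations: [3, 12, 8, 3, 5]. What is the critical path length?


Path A total = 5 + 5 = 10
Path B total = 3 + 12 + 8 + 3 + 5 = 31
Critical path = longest path = max(10, 31) = 31

31


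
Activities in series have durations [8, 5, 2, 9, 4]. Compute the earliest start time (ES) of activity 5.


Activity 5 starts after activities 1 through 4 complete.
Predecessor durations: [8, 5, 2, 9]
ES = 8 + 5 + 2 + 9 = 24

24


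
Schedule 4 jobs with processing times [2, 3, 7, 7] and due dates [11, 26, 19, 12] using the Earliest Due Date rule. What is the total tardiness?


Sort by due date (EDD order): [(2, 11), (7, 12), (7, 19), (3, 26)]
Compute completion times and tardiness:
  Job 1: p=2, d=11, C=2, tardiness=max(0,2-11)=0
  Job 2: p=7, d=12, C=9, tardiness=max(0,9-12)=0
  Job 3: p=7, d=19, C=16, tardiness=max(0,16-19)=0
  Job 4: p=3, d=26, C=19, tardiness=max(0,19-26)=0
Total tardiness = 0

0


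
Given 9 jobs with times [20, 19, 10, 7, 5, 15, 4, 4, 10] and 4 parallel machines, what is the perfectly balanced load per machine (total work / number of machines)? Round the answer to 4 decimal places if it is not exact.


Total processing time = 20 + 19 + 10 + 7 + 5 + 15 + 4 + 4 + 10 = 94
Number of machines = 4
Ideal balanced load = 94 / 4 = 23.5

23.5


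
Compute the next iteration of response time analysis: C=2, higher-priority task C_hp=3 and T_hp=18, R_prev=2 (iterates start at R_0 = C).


R_next = C + ceil(R_prev / T_hp) * C_hp
ceil(2 / 18) = ceil(0.1111) = 1
Interference = 1 * 3 = 3
R_next = 2 + 3 = 5

5


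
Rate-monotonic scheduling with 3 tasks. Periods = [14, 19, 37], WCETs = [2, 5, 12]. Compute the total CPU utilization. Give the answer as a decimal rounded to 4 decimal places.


Compute individual utilizations (exact fractions):
  Task 1: C/T = 2/14 = 1/7 (approx. 0.1429)
  Task 2: C/T = 5/19 (approx. 0.2632)
  Task 3: C/T = 12/37 (approx. 0.3243)
Total utilization U = 1/7 + 5/19 + 12/37 = 3594/4921
Rounded to 4 decimal places: U = 0.7303
RM (Liu & Layland) bound for 3 tasks = 0.779763; compare with U = 3594/4921 (approx. 0.730339)
U <= bound, so schedulable by RM sufficient condition.

0.7303


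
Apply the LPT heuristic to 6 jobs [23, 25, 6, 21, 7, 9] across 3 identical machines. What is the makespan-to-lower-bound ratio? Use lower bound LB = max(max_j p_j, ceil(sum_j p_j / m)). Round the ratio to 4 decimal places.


LPT order: [25, 23, 21, 9, 7, 6]
Machine loads after assignment: [31, 30, 30]
LPT makespan = 31
Lower bound = max(max_job, ceil(total/3)) = max(25, 31) = 31
Ratio = 31 / 31 = 1.0

1.0


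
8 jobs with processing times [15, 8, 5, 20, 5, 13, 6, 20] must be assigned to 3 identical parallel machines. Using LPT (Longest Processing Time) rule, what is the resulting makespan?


Sort jobs in decreasing order (LPT): [20, 20, 15, 13, 8, 6, 5, 5]
Assign each job to the least loaded machine:
  Machine 1: jobs [20, 8, 5], load = 33
  Machine 2: jobs [20, 6, 5], load = 31
  Machine 3: jobs [15, 13], load = 28
Makespan = max load = 33

33


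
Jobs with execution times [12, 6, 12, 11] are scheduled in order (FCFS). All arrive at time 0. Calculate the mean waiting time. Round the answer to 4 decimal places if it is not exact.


FCFS order (as given): [12, 6, 12, 11]
Waiting times:
  Job 1: wait = 0
  Job 2: wait = 12
  Job 3: wait = 18
  Job 4: wait = 30
Sum of waiting times = 60
Average waiting time = 60/4 = 15.0

15.0


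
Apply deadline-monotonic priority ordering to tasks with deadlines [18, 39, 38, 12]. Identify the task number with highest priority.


Sort tasks by relative deadline (ascending):
  Task 4: deadline = 12
  Task 1: deadline = 18
  Task 3: deadline = 38
  Task 2: deadline = 39
Priority order (highest first): [4, 1, 3, 2]
Highest priority task = 4

4


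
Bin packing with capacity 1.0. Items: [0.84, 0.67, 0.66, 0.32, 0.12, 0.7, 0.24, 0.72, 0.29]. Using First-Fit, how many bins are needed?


Place items sequentially using First-Fit:
  Item 0.84 -> new Bin 1
  Item 0.67 -> new Bin 2
  Item 0.66 -> new Bin 3
  Item 0.32 -> Bin 2 (now 0.99)
  Item 0.12 -> Bin 1 (now 0.96)
  Item 0.7 -> new Bin 4
  Item 0.24 -> Bin 3 (now 0.9)
  Item 0.72 -> new Bin 5
  Item 0.29 -> Bin 4 (now 0.99)
Total bins used = 5

5


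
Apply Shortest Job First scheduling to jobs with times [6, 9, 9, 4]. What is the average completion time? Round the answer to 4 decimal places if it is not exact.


SJF order (ascending): [4, 6, 9, 9]
Completion times:
  Job 1: burst=4, C=4
  Job 2: burst=6, C=10
  Job 3: burst=9, C=19
  Job 4: burst=9, C=28
Average completion = 61/4 = 15.25

15.25


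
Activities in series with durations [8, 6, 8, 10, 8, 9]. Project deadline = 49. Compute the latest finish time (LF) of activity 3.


LF(activity 3) = deadline - sum of successor durations
Successors: activities 4 through 6 with durations [10, 8, 9]
Sum of successor durations = 27
LF = 49 - 27 = 22

22


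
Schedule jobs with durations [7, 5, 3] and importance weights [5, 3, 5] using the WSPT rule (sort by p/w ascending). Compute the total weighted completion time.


Compute p/w ratios and sort ascending (WSPT): [(3, 5), (7, 5), (5, 3)]
Compute weighted completion times:
  Job (p=3,w=5): C=3, w*C=5*3=15
  Job (p=7,w=5): C=10, w*C=5*10=50
  Job (p=5,w=3): C=15, w*C=3*15=45
Total weighted completion time = 110

110


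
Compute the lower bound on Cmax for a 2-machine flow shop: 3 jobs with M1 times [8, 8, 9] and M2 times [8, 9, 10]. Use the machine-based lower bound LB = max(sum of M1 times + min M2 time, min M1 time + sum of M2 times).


LB1 = sum(M1 times) + min(M2 times) = 25 + 8 = 33
LB2 = min(M1 times) + sum(M2 times) = 8 + 27 = 35
Lower bound = max(LB1, LB2) = max(33, 35) = 35

35


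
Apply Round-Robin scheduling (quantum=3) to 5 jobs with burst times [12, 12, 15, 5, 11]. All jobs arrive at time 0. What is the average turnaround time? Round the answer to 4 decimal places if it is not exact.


Time quantum = 3
Execution trace:
  J1 runs 3 units, time = 3
  J2 runs 3 units, time = 6
  J3 runs 3 units, time = 9
  J4 runs 3 units, time = 12
  J5 runs 3 units, time = 15
  J1 runs 3 units, time = 18
  J2 runs 3 units, time = 21
  J3 runs 3 units, time = 24
  J4 runs 2 units, time = 26
  J5 runs 3 units, time = 29
  J1 runs 3 units, time = 32
  J2 runs 3 units, time = 35
  J3 runs 3 units, time = 38
  J5 runs 3 units, time = 41
  J1 runs 3 units, time = 44
  J2 runs 3 units, time = 47
  J3 runs 3 units, time = 50
  J5 runs 2 units, time = 52
  J3 runs 3 units, time = 55
Finish times: [44, 47, 55, 26, 52]
Average turnaround = 224/5 = 44.8

44.8


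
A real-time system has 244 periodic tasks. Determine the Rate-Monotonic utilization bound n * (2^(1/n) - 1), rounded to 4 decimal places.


Compute 2^(1/244) = 1.0028448059
Subtract 1: 1.0028448059 - 1 = 0.0028448059
Multiply by n: 244 * 0.0028448059 = 0.6941326396
Round to 4 dp: 0.6941

0.6941


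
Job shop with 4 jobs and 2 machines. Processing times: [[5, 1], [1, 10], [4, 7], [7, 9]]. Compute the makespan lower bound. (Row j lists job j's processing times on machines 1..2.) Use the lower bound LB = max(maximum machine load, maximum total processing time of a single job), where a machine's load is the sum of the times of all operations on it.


Machine loads:
  Machine 1: 5 + 1 + 4 + 7 = 17
  Machine 2: 1 + 10 + 7 + 9 = 27
Max machine load = 27
Job totals:
  Job 1: 6
  Job 2: 11
  Job 3: 11
  Job 4: 16
Max job total = 16
Lower bound = max(27, 16) = 27

27


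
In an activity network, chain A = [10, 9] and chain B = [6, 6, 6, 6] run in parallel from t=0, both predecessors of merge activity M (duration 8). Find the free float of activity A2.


ES(A2) = sum of predecessors on chain A = 10
EF(A2) = ES + duration = 10 + 9 = 19
Successor of A2 is M. ES(M) = max(sum(A), sum(B)) = max(19, 24) = 24
Free float = ES(successor) - EF(current) = 24 - 19 = 5

5


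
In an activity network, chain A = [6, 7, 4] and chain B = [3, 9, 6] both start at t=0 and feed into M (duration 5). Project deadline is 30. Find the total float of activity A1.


Forward pass: ES(A1) = sum of predecessors on chain A = 0
EF = ES + duration = 0 + 6 = 6
Backward pass: LF(M) = deadline = 30; LS(M) = 30 - 5 = 25
LF(A1) = LS(M) - sum(successors on chain A) = 25 - 11 = 14
LS = LF - duration = 14 - 6 = 8
Total float = LS - ES = 8 - 0 = 8

8


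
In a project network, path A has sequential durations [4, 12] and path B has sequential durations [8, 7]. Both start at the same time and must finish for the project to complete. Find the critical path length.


Path A total = 4 + 12 = 16
Path B total = 8 + 7 = 15
Critical path = longest path = max(16, 15) = 16

16


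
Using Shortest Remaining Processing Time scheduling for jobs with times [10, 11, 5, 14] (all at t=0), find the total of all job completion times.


Since all jobs arrive at t=0, SRPT equals SPT ordering.
SPT order: [5, 10, 11, 14]
Completion times:
  Job 1: p=5, C=5
  Job 2: p=10, C=15
  Job 3: p=11, C=26
  Job 4: p=14, C=40
Total completion time = 5 + 15 + 26 + 40 = 86

86


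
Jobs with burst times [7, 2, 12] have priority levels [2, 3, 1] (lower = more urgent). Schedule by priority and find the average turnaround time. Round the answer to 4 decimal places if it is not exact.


Sort by priority (ascending = highest first):
Order: [(1, 12), (2, 7), (3, 2)]
Completion times:
  Priority 1, burst=12, C=12
  Priority 2, burst=7, C=19
  Priority 3, burst=2, C=21
Average turnaround = 52/3 = 17.3333

17.3333


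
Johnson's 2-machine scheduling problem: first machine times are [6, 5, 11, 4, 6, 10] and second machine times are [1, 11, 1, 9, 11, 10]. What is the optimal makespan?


Apply Johnson's rule:
  Group 1 (a <= b): [(4, 4, 9), (2, 5, 11), (5, 6, 11), (6, 10, 10)]
  Group 2 (a > b): [(1, 6, 1), (3, 11, 1)]
Optimal job order: [4, 2, 5, 6, 1, 3]
Schedule:
  Job 4: M1 done at 4, M2 done at 13
  Job 2: M1 done at 9, M2 done at 24
  Job 5: M1 done at 15, M2 done at 35
  Job 6: M1 done at 25, M2 done at 45
  Job 1: M1 done at 31, M2 done at 46
  Job 3: M1 done at 42, M2 done at 47
Makespan = 47

47


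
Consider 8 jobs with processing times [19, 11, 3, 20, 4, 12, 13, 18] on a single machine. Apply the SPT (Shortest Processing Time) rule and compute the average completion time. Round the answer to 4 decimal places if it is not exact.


Sort jobs by processing time (SPT order): [3, 4, 11, 12, 13, 18, 19, 20]
Compute completion times sequentially:
  Job 1: processing = 3, completes at 3
  Job 2: processing = 4, completes at 7
  Job 3: processing = 11, completes at 18
  Job 4: processing = 12, completes at 30
  Job 5: processing = 13, completes at 43
  Job 6: processing = 18, completes at 61
  Job 7: processing = 19, completes at 80
  Job 8: processing = 20, completes at 100
Sum of completion times = 342
Average completion time = 342/8 = 42.75

42.75


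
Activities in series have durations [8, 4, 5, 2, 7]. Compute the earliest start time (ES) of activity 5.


Activity 5 starts after activities 1 through 4 complete.
Predecessor durations: [8, 4, 5, 2]
ES = 8 + 4 + 5 + 2 = 19

19


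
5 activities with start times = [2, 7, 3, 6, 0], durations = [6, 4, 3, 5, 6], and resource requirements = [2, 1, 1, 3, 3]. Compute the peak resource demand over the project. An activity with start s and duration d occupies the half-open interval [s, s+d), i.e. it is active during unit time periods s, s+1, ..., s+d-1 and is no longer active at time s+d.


Each activity i is active on [start_i, start_i + duration_i).
Compute total resource usage per time slot:
  t=0: active resources = [3], total = 3
  t=1: active resources = [3], total = 3
  t=2: active resources = [2, 3], total = 5
  t=3: active resources = [2, 1, 3], total = 6
  t=4: active resources = [2, 1, 3], total = 6
  t=5: active resources = [2, 1, 3], total = 6
  t=6: active resources = [2, 3], total = 5
  t=7: active resources = [2, 1, 3], total = 6
  t=8: active resources = [1, 3], total = 4
  t=9: active resources = [1, 3], total = 4
  t=10: active resources = [1, 3], total = 4
Peak resource demand = 6

6


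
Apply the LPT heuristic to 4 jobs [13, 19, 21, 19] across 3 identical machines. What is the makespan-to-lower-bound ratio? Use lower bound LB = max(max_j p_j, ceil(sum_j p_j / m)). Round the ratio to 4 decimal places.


LPT order: [21, 19, 19, 13]
Machine loads after assignment: [21, 32, 19]
LPT makespan = 32
Lower bound = max(max_job, ceil(total/3)) = max(21, 24) = 24
Ratio = 32 / 24 = 1.3333

1.3333


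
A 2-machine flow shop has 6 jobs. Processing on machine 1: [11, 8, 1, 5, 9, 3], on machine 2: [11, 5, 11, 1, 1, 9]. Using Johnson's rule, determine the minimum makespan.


Apply Johnson's rule:
  Group 1 (a <= b): [(3, 1, 11), (6, 3, 9), (1, 11, 11)]
  Group 2 (a > b): [(2, 8, 5), (4, 5, 1), (5, 9, 1)]
Optimal job order: [3, 6, 1, 2, 4, 5]
Schedule:
  Job 3: M1 done at 1, M2 done at 12
  Job 6: M1 done at 4, M2 done at 21
  Job 1: M1 done at 15, M2 done at 32
  Job 2: M1 done at 23, M2 done at 37
  Job 4: M1 done at 28, M2 done at 38
  Job 5: M1 done at 37, M2 done at 39
Makespan = 39

39


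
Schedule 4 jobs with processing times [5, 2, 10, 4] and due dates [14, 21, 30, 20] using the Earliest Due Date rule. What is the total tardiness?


Sort by due date (EDD order): [(5, 14), (4, 20), (2, 21), (10, 30)]
Compute completion times and tardiness:
  Job 1: p=5, d=14, C=5, tardiness=max(0,5-14)=0
  Job 2: p=4, d=20, C=9, tardiness=max(0,9-20)=0
  Job 3: p=2, d=21, C=11, tardiness=max(0,11-21)=0
  Job 4: p=10, d=30, C=21, tardiness=max(0,21-30)=0
Total tardiness = 0

0


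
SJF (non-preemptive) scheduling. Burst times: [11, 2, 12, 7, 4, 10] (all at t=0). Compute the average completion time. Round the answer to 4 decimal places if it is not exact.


SJF order (ascending): [2, 4, 7, 10, 11, 12]
Completion times:
  Job 1: burst=2, C=2
  Job 2: burst=4, C=6
  Job 3: burst=7, C=13
  Job 4: burst=10, C=23
  Job 5: burst=11, C=34
  Job 6: burst=12, C=46
Average completion = 124/6 = 20.6667

20.6667


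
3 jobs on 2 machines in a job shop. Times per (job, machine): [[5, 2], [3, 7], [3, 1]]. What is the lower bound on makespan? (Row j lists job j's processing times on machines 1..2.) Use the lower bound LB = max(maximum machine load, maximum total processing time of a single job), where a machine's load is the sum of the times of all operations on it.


Machine loads:
  Machine 1: 5 + 3 + 3 = 11
  Machine 2: 2 + 7 + 1 = 10
Max machine load = 11
Job totals:
  Job 1: 7
  Job 2: 10
  Job 3: 4
Max job total = 10
Lower bound = max(11, 10) = 11

11


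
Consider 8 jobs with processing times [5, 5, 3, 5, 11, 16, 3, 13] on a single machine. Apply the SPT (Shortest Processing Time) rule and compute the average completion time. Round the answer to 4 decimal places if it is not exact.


Sort jobs by processing time (SPT order): [3, 3, 5, 5, 5, 11, 13, 16]
Compute completion times sequentially:
  Job 1: processing = 3, completes at 3
  Job 2: processing = 3, completes at 6
  Job 3: processing = 5, completes at 11
  Job 4: processing = 5, completes at 16
  Job 5: processing = 5, completes at 21
  Job 6: processing = 11, completes at 32
  Job 7: processing = 13, completes at 45
  Job 8: processing = 16, completes at 61
Sum of completion times = 195
Average completion time = 195/8 = 24.375

24.375


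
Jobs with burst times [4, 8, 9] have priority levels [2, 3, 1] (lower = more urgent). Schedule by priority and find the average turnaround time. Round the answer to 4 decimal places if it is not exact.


Sort by priority (ascending = highest first):
Order: [(1, 9), (2, 4), (3, 8)]
Completion times:
  Priority 1, burst=9, C=9
  Priority 2, burst=4, C=13
  Priority 3, burst=8, C=21
Average turnaround = 43/3 = 14.3333

14.3333


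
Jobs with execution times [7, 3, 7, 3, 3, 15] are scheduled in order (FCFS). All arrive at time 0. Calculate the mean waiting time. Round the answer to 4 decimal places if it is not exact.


FCFS order (as given): [7, 3, 7, 3, 3, 15]
Waiting times:
  Job 1: wait = 0
  Job 2: wait = 7
  Job 3: wait = 10
  Job 4: wait = 17
  Job 5: wait = 20
  Job 6: wait = 23
Sum of waiting times = 77
Average waiting time = 77/6 = 12.8333

12.8333


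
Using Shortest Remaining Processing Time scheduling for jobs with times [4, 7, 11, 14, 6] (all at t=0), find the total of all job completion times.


Since all jobs arrive at t=0, SRPT equals SPT ordering.
SPT order: [4, 6, 7, 11, 14]
Completion times:
  Job 1: p=4, C=4
  Job 2: p=6, C=10
  Job 3: p=7, C=17
  Job 4: p=11, C=28
  Job 5: p=14, C=42
Total completion time = 4 + 10 + 17 + 28 + 42 = 101

101


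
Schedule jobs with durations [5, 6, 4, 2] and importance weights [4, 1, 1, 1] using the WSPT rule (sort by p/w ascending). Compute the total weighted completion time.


Compute p/w ratios and sort ascending (WSPT): [(5, 4), (2, 1), (4, 1), (6, 1)]
Compute weighted completion times:
  Job (p=5,w=4): C=5, w*C=4*5=20
  Job (p=2,w=1): C=7, w*C=1*7=7
  Job (p=4,w=1): C=11, w*C=1*11=11
  Job (p=6,w=1): C=17, w*C=1*17=17
Total weighted completion time = 55

55


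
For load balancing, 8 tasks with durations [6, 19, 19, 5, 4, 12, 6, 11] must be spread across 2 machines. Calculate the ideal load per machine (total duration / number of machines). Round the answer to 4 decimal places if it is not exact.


Total processing time = 6 + 19 + 19 + 5 + 4 + 12 + 6 + 11 = 82
Number of machines = 2
Ideal balanced load = 82 / 2 = 41.0

41.0


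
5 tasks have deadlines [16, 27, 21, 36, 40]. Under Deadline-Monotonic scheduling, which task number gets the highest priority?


Sort tasks by relative deadline (ascending):
  Task 1: deadline = 16
  Task 3: deadline = 21
  Task 2: deadline = 27
  Task 4: deadline = 36
  Task 5: deadline = 40
Priority order (highest first): [1, 3, 2, 4, 5]
Highest priority task = 1

1


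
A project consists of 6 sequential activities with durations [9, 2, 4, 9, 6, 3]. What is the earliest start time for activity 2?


Activity 2 starts after activities 1 through 1 complete.
Predecessor durations: [9]
ES = 9 = 9

9


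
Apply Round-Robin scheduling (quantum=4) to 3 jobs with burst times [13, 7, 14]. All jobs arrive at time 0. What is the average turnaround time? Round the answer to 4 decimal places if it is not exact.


Time quantum = 4
Execution trace:
  J1 runs 4 units, time = 4
  J2 runs 4 units, time = 8
  J3 runs 4 units, time = 12
  J1 runs 4 units, time = 16
  J2 runs 3 units, time = 19
  J3 runs 4 units, time = 23
  J1 runs 4 units, time = 27
  J3 runs 4 units, time = 31
  J1 runs 1 units, time = 32
  J3 runs 2 units, time = 34
Finish times: [32, 19, 34]
Average turnaround = 85/3 = 28.3333

28.3333


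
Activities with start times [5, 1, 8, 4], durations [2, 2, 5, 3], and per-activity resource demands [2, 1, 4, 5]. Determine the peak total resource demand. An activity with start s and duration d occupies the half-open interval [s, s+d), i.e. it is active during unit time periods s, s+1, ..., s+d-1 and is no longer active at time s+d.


Each activity i is active on [start_i, start_i + duration_i).
Compute total resource usage per time slot:
  t=0: active resources = [], total = 0
  t=1: active resources = [1], total = 1
  t=2: active resources = [1], total = 1
  t=3: active resources = [], total = 0
  t=4: active resources = [5], total = 5
  t=5: active resources = [2, 5], total = 7
  t=6: active resources = [2, 5], total = 7
  t=7: active resources = [], total = 0
  t=8: active resources = [4], total = 4
  t=9: active resources = [4], total = 4
  t=10: active resources = [4], total = 4
  t=11: active resources = [4], total = 4
  t=12: active resources = [4], total = 4
Peak resource demand = 7

7


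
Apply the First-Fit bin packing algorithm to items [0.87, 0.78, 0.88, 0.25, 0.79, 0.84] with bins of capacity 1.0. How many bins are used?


Place items sequentially using First-Fit:
  Item 0.87 -> new Bin 1
  Item 0.78 -> new Bin 2
  Item 0.88 -> new Bin 3
  Item 0.25 -> new Bin 4
  Item 0.79 -> new Bin 5
  Item 0.84 -> new Bin 6
Total bins used = 6

6


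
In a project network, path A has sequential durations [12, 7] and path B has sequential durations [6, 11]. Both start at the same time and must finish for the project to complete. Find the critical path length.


Path A total = 12 + 7 = 19
Path B total = 6 + 11 = 17
Critical path = longest path = max(19, 17) = 19

19


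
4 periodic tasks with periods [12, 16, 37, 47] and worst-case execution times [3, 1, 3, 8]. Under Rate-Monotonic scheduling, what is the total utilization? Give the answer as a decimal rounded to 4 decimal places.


Compute individual utilizations (exact fractions):
  Task 1: C/T = 3/12 = 1/4 (approx. 0.25)
  Task 2: C/T = 1/16 (approx. 0.0625)
  Task 3: C/T = 3/37 (approx. 0.0811)
  Task 4: C/T = 8/47 (approx. 0.1702)
Total utilization U = 1/4 + 1/16 + 3/37 + 8/47 = 15687/27824
Rounded to 4 decimal places: U = 0.5638
RM (Liu & Layland) bound for 4 tasks = 0.756828; compare with U = 15687/27824 (approx. 0.563794)
U <= bound, so schedulable by RM sufficient condition.

0.5638


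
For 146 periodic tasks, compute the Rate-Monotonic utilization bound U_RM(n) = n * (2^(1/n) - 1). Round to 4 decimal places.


Compute 2^(1/146) = 1.0047588711
Subtract 1: 1.0047588711 - 1 = 0.0047588711
Multiply by n: 146 * 0.0047588711 = 0.6947951806
Round to 4 dp: 0.6948

0.6948


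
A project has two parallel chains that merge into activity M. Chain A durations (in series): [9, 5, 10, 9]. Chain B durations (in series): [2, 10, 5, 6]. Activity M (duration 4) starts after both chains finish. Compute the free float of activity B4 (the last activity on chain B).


ES(B4) = sum of predecessors on chain B = 17
EF(B4) = ES + duration = 17 + 6 = 23
Successor of B4 is M. ES(M) = max(sum(A), sum(B)) = max(33, 23) = 33
Free float = ES(successor) - EF(current) = 33 - 23 = 10

10


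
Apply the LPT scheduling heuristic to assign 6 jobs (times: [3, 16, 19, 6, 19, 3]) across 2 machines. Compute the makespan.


Sort jobs in decreasing order (LPT): [19, 19, 16, 6, 3, 3]
Assign each job to the least loaded machine:
  Machine 1: jobs [19, 16], load = 35
  Machine 2: jobs [19, 6, 3, 3], load = 31
Makespan = max load = 35

35


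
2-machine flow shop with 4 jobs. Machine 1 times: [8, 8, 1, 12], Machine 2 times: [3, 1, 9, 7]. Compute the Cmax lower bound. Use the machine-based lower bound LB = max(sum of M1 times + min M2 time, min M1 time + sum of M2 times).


LB1 = sum(M1 times) + min(M2 times) = 29 + 1 = 30
LB2 = min(M1 times) + sum(M2 times) = 1 + 20 = 21
Lower bound = max(LB1, LB2) = max(30, 21) = 30

30
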